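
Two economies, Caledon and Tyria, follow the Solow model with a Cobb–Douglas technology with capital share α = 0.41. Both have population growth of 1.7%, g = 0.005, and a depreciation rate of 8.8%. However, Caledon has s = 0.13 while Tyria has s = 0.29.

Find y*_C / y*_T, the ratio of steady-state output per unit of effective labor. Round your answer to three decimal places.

Steady-state y* = [s/(n + g + δ)]^(α/(1−α)), so the ratio is [ (s_C/(n + g + δ)_C) / (s_T/(n + g + δ)_T) ]^0.6949.
s_C/(n + g + δ)_C = 0.13/0.110 = 1.1818; s_T/(n + g + δ)_T = 0.29/0.110 = 2.6364.
Ratio = (1.1818/2.6364)^0.6949 = 0.4483^0.6949 ≈ 0.5726

y*_C / y*_T ≈ 0.573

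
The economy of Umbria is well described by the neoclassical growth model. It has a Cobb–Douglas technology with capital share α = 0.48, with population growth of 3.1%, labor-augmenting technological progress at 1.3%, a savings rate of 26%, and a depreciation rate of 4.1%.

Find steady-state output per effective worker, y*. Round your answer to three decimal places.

y* ≈ 2.807

In steady state, investment equals break-even investment: s·k^α = (n + g + δ)·k.
Rearranging, k^(1−α) = s / (n + g + δ).
k^0.52 = 0.26 / (0.031 + 0.013 + 0.041) = 0.26 / 0.085 = 3.0588
k* = 3.0588^(1/0.52) ≈ 8.5852
y* = (k*)^α = 8.5852^0.48 ≈ 2.8067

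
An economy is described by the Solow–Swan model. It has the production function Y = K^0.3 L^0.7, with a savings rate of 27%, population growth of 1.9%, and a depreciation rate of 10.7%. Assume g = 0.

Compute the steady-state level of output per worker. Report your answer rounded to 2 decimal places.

At the steady state, Δk = 0, so s·k^α = (n + δ)·k.
Rearranging, k^(1−α) = s / (n + δ).
k^0.7 = 0.27 / (0.019 + 0.107) = 0.27 / 0.126 = 2.1429
k* = 2.1429^(1/0.7) ≈ 2.9707
y* = (k*)^α = 2.9707^0.3 ≈ 1.3863

y* = 1.39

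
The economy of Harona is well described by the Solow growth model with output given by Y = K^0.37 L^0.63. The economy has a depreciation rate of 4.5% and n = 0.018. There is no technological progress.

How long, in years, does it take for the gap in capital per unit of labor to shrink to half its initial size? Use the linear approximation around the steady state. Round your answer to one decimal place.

half-life ≈ 17.5 years

Near the steady state the convergence rate is λ = (1 − α)(n + δ).
λ = (1 − 0.37) × 0.063 = 0.63 × 0.063 = 0.03969
Half-life = ln 2 / λ = 0.6931 / 0.03969 ≈ 17.46 years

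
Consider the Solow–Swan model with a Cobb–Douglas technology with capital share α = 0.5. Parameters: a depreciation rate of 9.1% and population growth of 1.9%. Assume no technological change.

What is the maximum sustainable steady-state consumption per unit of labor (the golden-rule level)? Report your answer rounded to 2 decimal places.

c_gold ≈ 2.27

At the golden rule, f'(k) = n + δ, so α·k^(α−1) = n + δ and k_gold = (α/(n + δ))^(1/(1−α)).
k_gold = (0.5/0.110)^(1/0.5) = 4.5455^2 ≈ 20.6616
c_gold = f(k_gold) − (n + δ)·k_gold = 4.5455 − 0.110×20.6616 ≈ 2.2727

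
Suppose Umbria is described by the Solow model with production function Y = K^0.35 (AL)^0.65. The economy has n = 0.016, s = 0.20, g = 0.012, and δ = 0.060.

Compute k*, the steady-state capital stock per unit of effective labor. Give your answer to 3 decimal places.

At the steady state, Δk = 0, so s·k^α = (n + g + δ)·k.
Dividing both sides by k: k^(1−α) = s / (n + g + δ).
k^0.65 = 0.20 / (0.016 + 0.012 + 0.060) = 0.20 / 0.088 = 2.2727
k* = 2.2727^(1/0.65) ≈ 3.5361

k* ≈ 3.536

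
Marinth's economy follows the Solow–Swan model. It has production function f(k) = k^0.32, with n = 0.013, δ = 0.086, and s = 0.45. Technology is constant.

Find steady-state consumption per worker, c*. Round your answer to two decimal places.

c* = 1.12

In steady state, investment equals break-even investment: s·k^α = (n + δ)·k.
Dividing both sides by k: k^(1−α) = s / (n + δ).
k^0.68 = 0.45 / (0.013 + 0.086) = 0.45 / 0.099 = 4.5455
k* = 4.5455^(1/0.68) ≈ 9.2690
y* = (k*)^α = 9.2690^0.32 ≈ 2.0392
c* = (1 − s)·y* = (1 − 0.45) × 2.0392 ≈ 1.1216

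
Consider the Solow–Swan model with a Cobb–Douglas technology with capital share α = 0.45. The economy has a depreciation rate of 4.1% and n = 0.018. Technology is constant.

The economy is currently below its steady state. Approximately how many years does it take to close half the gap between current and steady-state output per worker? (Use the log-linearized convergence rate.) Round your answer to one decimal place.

Near the steady state the convergence rate is λ = (1 − α)(n + δ).
λ = (1 − 0.45) × 0.059 = 0.55 × 0.059 = 0.03245
Half-life = ln 2 / λ = 0.6931 / 0.03245 ≈ 21.36 years

half-life ≈ 21.4 years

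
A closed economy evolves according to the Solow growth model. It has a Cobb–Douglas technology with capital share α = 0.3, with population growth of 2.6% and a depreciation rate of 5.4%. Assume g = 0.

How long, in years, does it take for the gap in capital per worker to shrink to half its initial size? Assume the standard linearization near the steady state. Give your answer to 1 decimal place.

Near the steady state the convergence rate is λ = (1 − α)(n + δ).
λ = (1 − 0.3) × 0.080 = 0.7 × 0.080 = 0.0560
Half-life = ln 2 / λ = 0.6931 / 0.0560 ≈ 12.38 years

half-life ≈ 12.4 years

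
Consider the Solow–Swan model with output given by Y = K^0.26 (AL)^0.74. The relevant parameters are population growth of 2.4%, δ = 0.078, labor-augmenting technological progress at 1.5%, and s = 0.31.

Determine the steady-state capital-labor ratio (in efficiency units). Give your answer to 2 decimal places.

Steady state requires s·f(k) = (n + g + δ)·k, i.e. s·k^α = (n + g + δ)·k.
Rearranging, k^(1−α) = s / (n + g + δ).
k^0.74 = 0.31 / (0.024 + 0.015 + 0.078) = 0.31 / 0.117 = 2.6496
k* = 2.6496^(1/0.74) ≈ 3.7313

k* ≈ 3.73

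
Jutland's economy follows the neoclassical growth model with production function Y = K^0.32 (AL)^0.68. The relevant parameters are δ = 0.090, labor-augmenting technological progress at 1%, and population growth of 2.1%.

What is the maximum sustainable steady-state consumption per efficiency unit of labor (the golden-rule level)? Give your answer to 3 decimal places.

c_gold ≈ 1.075

At the golden rule, f'(k) = n + g + δ, so α·k^(α−1) = n + g + δ and k_gold = (α/(n + g + δ))^(1/(1−α)).
k_gold = (0.32/0.121)^(1/0.68) = 2.6446^1.4706 ≈ 4.1795
c_gold = f(k_gold) − (n + g + δ)·k_gold = 1.5804 − 0.121×4.1795 ≈ 1.0747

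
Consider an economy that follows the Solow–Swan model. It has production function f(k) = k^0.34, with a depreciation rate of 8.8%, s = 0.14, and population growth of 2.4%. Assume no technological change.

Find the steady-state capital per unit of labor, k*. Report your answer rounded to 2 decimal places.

k* = 1.40

Steady state requires s·f(k) = (n + δ)·k, i.e. s·k^α = (n + δ)·k.
Rearranging, k^(1−α) = s / (n + δ).
k^0.66 = 0.14 / (0.024 + 0.088) = 0.14 / 0.112 = 1.2500
k* = 1.2500^(1/0.66) ≈ 1.4023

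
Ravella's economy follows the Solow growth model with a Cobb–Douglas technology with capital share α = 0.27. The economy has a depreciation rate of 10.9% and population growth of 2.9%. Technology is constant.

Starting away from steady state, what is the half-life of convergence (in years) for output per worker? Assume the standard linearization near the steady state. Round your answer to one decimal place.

Near the steady state the convergence rate is λ = (1 − α)(n + δ).
λ = (1 − 0.27) × 0.138 = 0.73 × 0.138 = 0.10074
Half-life = ln 2 / λ = 0.6931 / 0.10074 ≈ 6.88 years

t_½ ≈ 6.9 years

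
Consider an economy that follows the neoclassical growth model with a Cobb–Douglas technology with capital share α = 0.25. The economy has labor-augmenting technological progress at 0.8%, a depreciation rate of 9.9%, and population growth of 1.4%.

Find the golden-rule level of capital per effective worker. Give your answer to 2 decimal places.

k_gold ≈ 2.63

The golden rule sets f'(k) = n + g + δ, i.e. α·k^(α−1) = n + g + δ.
So k^(1−α) = α / (n + g + δ) = 0.25 / 0.121 = 2.0661.
k_gold = 2.0661^(1/0.75) ≈ 2.6315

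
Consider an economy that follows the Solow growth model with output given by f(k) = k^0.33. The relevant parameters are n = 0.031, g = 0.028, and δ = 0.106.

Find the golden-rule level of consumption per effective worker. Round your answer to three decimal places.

At the golden rule, f'(k) = n + g + δ, so α·k^(α−1) = n + g + δ and k_gold = (α/(n + g + δ))^(1/(1−α)).
k_gold = (0.33/0.165)^(1/0.67) = 2.0000^1.4925 ≈ 2.8138
c_gold = f(k_gold) − (n + g + δ)·k_gold = 1.4069 − 0.165×2.8138 ≈ 0.9426

c_gold ≈ 0.943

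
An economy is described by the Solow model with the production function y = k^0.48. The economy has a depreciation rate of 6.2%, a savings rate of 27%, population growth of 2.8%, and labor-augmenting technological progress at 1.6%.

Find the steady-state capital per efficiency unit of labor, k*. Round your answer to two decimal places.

At the steady state, Δk = 0, so s·k^α = (n + g + δ)·k.
Dividing both sides by k: k^(1−α) = s / (n + g + δ).
k^0.52 = 0.27 / (0.028 + 0.016 + 0.062) = 0.27 / 0.106 = 2.5472
k* = 2.5472^(1/0.52) ≈ 6.0380

k* = 6.04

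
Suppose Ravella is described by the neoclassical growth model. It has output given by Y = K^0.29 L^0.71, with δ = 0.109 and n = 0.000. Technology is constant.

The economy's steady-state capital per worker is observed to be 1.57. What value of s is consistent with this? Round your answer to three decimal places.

Steady state requires s·f(k) = (n + δ)·k, i.e. s·k^α = (n + δ)·k.
So s / (n + δ) = (k*)^(1−α) = 1.57^0.71 = 1.3775.
Therefore s = 1.3775 × (n + δ) = 1.3775 × 0.109 = 0.1501.

s ≈ 0.150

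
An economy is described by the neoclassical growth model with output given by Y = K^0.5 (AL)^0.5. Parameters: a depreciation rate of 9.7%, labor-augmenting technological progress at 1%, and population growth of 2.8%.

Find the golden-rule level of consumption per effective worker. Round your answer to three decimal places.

At the golden rule, f'(k) = n + g + δ, so α·k^(α−1) = n + g + δ and k_gold = (α/(n + g + δ))^(1/(1−α)).
k_gold = (0.5/0.135)^(1/0.5) = 3.7037^2 ≈ 13.7174
c_gold = f(k_gold) − (n + g + δ)·k_gold = 3.7037 − 0.135×13.7174 ≈ 1.8519

c_gold ≈ 1.852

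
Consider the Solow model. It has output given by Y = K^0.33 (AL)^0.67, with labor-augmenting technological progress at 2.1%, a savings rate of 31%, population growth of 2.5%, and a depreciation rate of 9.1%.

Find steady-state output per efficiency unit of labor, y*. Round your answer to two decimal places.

y* = 1.50

In steady state, investment equals break-even investment: s·k^α = (n + g + δ)·k.
Rearranging, k^(1−α) = s / (n + g + δ).
k^0.67 = 0.31 / (0.025 + 0.021 + 0.091) = 0.31 / 0.137 = 2.2628
k* = 2.2628^(1/0.67) ≈ 3.3832
y* = (k*)^α = 3.3832^0.33 ≈ 1.4951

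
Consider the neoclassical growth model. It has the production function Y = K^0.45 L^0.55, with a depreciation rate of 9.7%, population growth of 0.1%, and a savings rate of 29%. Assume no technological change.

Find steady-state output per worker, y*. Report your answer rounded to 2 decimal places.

y* = 2.43

At the steady state, Δk = 0, so s·k^α = (n + δ)·k.
Rearranging, k^(1−α) = s / (n + δ).
k^0.55 = 0.29 / (0.001 + 0.097) = 0.29 / 0.098 = 2.9592
k* = 2.9592^(1/0.55) ≈ 7.1892
y* = (k*)^α = 7.1892^0.45 ≈ 2.4294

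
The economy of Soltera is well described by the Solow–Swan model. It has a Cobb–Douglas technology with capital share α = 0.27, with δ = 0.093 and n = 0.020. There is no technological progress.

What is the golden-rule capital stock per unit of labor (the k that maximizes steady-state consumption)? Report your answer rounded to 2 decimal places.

The golden rule sets f'(k) = n + δ, i.e. α·k^(α−1) = n + δ.
So k^(1−α) = α / (n + δ) = 0.27 / 0.113 = 2.3894.
k_gold = 2.3894^(1/0.73) ≈ 3.2976

k_gold ≈ 3.30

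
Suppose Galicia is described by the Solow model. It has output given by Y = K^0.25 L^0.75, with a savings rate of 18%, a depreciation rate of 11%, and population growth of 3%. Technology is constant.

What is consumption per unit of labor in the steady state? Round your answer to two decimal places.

c* = 0.89

Steady state requires s·f(k) = (n + δ)·k, i.e. s·k^α = (n + δ)·k.
Dividing both sides by k: k^(1−α) = s / (n + δ).
k^0.75 = 0.18 / (0.030 + 0.110) = 0.18 / 0.140 = 1.2857
k* = 1.2857^(1/0.75) ≈ 1.3980
y* = (k*)^α = 1.3980^0.25 ≈ 1.0874
c* = (1 − s)·y* = (1 − 0.18) × 1.0874 ≈ 0.8917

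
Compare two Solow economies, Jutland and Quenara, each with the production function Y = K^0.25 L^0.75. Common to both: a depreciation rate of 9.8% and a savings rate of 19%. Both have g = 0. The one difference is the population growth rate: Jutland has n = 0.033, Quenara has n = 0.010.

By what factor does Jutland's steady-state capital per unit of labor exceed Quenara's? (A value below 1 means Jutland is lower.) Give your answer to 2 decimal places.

Steady-state k* = [s/(n + δ)]^(1/(1−α)), so the ratio is [ (s_J/(n + δ)_J) / (s_Q/(n + δ)_Q) ]^1.3333.
s_J/(n + δ)_J = 0.19/0.131 = 1.4504; s_Q/(n + δ)_Q = 0.19/0.108 = 1.7593.
Ratio = (1.4504/1.7593)^1.3333 = 0.8244^1.3333 ≈ 0.7730

ratio ≈ 0.77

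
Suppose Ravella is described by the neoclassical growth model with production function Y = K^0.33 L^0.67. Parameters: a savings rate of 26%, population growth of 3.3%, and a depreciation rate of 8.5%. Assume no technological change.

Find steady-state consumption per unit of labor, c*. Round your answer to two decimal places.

c* = 1.09

At the steady state, Δk = 0, so s·k^α = (n + δ)·k.
Dividing both sides by k: k^(1−α) = s / (n + δ).
k^0.67 = 0.26 / (0.033 + 0.085) = 0.26 / 0.118 = 2.2034
k* = 2.2034^(1/0.67) ≈ 3.2515
y* = (k*)^α = 3.2515^0.33 ≈ 1.4757
c* = (1 − s)·y* = (1 − 0.26) × 1.4757 ≈ 1.0920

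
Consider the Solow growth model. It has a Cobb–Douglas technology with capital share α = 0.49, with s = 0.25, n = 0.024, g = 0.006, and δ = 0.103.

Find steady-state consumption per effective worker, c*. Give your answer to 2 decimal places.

c* ≈ 1.38

In steady state, investment equals break-even investment: s·k^α = (n + g + δ)·k.
Dividing both sides by k: k^(1−α) = s / (n + g + δ).
k^0.51 = 0.25 / (0.024 + 0.006 + 0.103) = 0.25 / 0.133 = 1.8797
k* = 1.8797^(1/0.51) ≈ 3.4469
y* = (k*)^α = 3.4469^0.49 ≈ 1.8337
c* = (1 − s)·y* = (1 − 0.25) × 1.8337 ≈ 1.3753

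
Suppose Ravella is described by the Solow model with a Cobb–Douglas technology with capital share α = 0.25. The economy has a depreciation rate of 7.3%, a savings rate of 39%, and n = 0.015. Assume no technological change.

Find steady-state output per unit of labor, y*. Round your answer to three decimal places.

y* = 1.643

At the steady state, Δk = 0, so s·k^α = (n + δ)·k.
Rearranging, k^(1−α) = s / (n + δ).
k^0.75 = 0.39 / (0.015 + 0.073) = 0.39 / 0.088 = 4.4318
k* = 4.4318^(1/0.75) ≈ 7.2796
y* = (k*)^α = 7.2796^0.25 ≈ 1.6426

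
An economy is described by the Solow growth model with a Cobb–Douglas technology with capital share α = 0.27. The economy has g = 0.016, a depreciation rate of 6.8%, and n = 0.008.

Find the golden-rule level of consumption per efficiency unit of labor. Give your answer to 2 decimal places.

At the golden rule, f'(k) = n + g + δ, so α·k^(α−1) = n + g + δ and k_gold = (α/(n + g + δ))^(1/(1−α)).
k_gold = (0.27/0.092)^(1/0.73) = 2.9348^1.3699 ≈ 4.3705
c_gold = f(k_gold) − (n + g + δ)·k_gold = 1.4892 − 0.092×4.3705 ≈ 1.0871

c_gold ≈ 1.09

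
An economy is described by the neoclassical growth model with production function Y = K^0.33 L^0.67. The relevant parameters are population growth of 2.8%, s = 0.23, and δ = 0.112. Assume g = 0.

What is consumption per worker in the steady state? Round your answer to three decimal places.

In steady state, investment equals break-even investment: s·k^α = (n + δ)·k.
Dividing both sides by k: k^(1−α) = s / (n + δ).
k^0.67 = 0.23 / (0.028 + 0.112) = 0.23 / 0.140 = 1.6429
k* = 1.6429^(1/0.67) ≈ 2.0980
y* = (k*)^α = 2.0980^0.33 ≈ 1.2770
c* = (1 − s)·y* = (1 − 0.23) × 1.2770 ≈ 0.9833

c* ≈ 0.983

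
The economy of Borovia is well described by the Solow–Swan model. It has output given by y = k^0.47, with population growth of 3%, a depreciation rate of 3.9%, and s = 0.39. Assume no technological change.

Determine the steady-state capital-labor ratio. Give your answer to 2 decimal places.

Steady state requires s·f(k) = (n + δ)·k, i.e. s·k^α = (n + δ)·k.
Rearranging, k^(1−α) = s / (n + δ).
k^0.53 = 0.39 / (0.030 + 0.039) = 0.39 / 0.069 = 5.6522
k* = 5.6522^(1/0.53) ≈ 26.2590

k* ≈ 26.26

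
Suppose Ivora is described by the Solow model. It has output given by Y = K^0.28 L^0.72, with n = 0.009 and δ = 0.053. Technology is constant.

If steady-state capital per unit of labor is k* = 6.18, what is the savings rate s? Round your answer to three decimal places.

At the steady state, Δk = 0, so s·k^α = (n + δ)·k.
So s / (n + δ) = (k*)^(1−α) = 6.18^0.72 = 3.7112.
Therefore s = 3.7112 × (n + δ) = 3.7112 × 0.062 = 0.2301.

s ≈ 0.230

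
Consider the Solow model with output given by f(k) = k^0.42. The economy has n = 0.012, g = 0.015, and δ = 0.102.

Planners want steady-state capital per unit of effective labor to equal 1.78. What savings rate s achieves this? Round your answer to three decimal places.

s ≈ 0.180

At the steady state, Δk = 0, so s·k^α = (n + g + δ)·k.
So s / (n + g + δ) = (k*)^(1−α) = 1.78^0.58 = 1.3972.
Therefore s = 1.3972 × (n + g + δ) = 1.3972 × 0.129 = 0.1802.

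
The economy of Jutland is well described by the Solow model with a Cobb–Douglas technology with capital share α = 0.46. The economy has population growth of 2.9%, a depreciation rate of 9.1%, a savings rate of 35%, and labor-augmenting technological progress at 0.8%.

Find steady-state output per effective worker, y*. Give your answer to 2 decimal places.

y* = 2.36

In steady state, investment equals break-even investment: s·k^α = (n + g + δ)·k.
Dividing both sides by k: k^(1−α) = s / (n + g + δ).
k^0.54 = 0.35 / (0.029 + 0.008 + 0.091) = 0.35 / 0.128 = 2.7344
k* = 2.7344^(1/0.54) ≈ 6.4417
y* = (k*)^α = 6.4417^0.46 ≈ 2.3558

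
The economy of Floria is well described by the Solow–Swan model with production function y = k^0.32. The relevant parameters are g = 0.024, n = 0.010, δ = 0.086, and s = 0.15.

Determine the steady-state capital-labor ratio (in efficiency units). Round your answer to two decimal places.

In steady state, investment equals break-even investment: s·k^α = (n + g + δ)·k.
Dividing both sides by k: k^(1−α) = s / (n + g + δ).
k^0.68 = 0.15 / (0.010 + 0.024 + 0.086) = 0.15 / 0.120 = 1.2500
k* = 1.2500^(1/0.68) ≈ 1.3884

k* = 1.39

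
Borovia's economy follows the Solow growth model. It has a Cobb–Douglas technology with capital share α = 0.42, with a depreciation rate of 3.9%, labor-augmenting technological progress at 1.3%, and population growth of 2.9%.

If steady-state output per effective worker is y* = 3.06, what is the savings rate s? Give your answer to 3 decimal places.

Steady state requires s·f(k) = (n + g + δ)·k, i.e. s·k^α = (n + g + δ)·k.
Since y* = [s/(n + g + δ)]^(α/(1−α)), we have s/(n + g + δ) = (y*)^((1−α)/α) = 3.06^1.381 = 4.6858.
Therefore s = 4.6858 × (n + g + δ) = 4.6858 × 0.081 = 0.3795.

s ≈ 0.380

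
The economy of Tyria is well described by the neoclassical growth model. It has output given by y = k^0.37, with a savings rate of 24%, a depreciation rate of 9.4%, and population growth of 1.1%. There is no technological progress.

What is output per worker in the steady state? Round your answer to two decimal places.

y* ≈ 1.63

Steady state requires s·f(k) = (n + δ)·k, i.e. s·k^α = (n + δ)·k.
Rearranging, k^(1−α) = s / (n + δ).
k^0.63 = 0.24 / (0.011 + 0.094) = 0.24 / 0.105 = 2.2857
k* = 2.2857^(1/0.63) ≈ 3.7143
y* = (k*)^α = 3.7143^0.37 ≈ 1.6250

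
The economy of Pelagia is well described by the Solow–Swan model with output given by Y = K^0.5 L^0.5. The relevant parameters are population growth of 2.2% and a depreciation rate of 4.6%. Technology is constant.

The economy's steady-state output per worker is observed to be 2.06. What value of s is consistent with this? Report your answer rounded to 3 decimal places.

s ≈ 0.140

In steady state, investment equals break-even investment: s·k^α = (n + δ)·k.
Since y* = [s/(n + δ)]^(α/(1−α)), we have s/(n + δ) = (y*)^((1−α)/α) = 2.06^1 = 2.0600.
Therefore s = 2.0600 × (n + δ) = 2.0600 × 0.068 = 0.1401.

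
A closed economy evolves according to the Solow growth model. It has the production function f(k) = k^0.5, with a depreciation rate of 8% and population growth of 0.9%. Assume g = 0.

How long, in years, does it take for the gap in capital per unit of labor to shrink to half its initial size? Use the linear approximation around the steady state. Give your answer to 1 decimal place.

t_½ ≈ 15.6 years

Near the steady state the convergence rate is λ = (1 − α)(n + δ).
λ = (1 − 0.5) × 0.089 = 0.5 × 0.089 = 0.0445
Half-life = ln 2 / λ = 0.6931 / 0.0445 ≈ 15.58 years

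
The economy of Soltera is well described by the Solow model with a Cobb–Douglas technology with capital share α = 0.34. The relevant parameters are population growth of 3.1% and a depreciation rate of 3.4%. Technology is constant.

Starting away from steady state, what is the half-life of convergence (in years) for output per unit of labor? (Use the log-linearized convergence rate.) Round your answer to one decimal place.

about 16.2 years

Near the steady state the convergence rate is λ = (1 − α)(n + δ).
λ = (1 − 0.34) × 0.065 = 0.66 × 0.065 = 0.0429
Half-life = ln 2 / λ = 0.6931 / 0.0429 ≈ 16.16 years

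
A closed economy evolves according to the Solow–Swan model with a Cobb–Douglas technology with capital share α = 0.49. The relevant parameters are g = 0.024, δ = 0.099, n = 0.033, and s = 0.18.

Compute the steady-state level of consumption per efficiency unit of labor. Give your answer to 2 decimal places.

c* ≈ 0.94

In steady state, investment equals break-even investment: s·k^α = (n + g + δ)·k.
Rearranging, k^(1−α) = s / (n + g + δ).
k^0.51 = 0.18 / (0.033 + 0.024 + 0.099) = 0.18 / 0.156 = 1.1538
k* = 1.1538^(1/0.51) ≈ 1.3238
y* = (k*)^α = 1.3238^0.49 ≈ 1.1473
c* = (1 − s)·y* = (1 − 0.18) × 1.1473 ≈ 0.9408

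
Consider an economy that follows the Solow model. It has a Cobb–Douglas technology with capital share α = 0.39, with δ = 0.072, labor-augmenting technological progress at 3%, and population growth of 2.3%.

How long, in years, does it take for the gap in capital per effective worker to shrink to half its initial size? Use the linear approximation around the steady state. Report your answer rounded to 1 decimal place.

half-life ≈ 9.1 years

Near the steady state the convergence rate is λ = (1 − α)(n + g + δ).
λ = (1 − 0.39) × 0.125 = 0.61 × 0.125 = 0.07625
Half-life = ln 2 / λ = 0.6931 / 0.07625 ≈ 9.09 years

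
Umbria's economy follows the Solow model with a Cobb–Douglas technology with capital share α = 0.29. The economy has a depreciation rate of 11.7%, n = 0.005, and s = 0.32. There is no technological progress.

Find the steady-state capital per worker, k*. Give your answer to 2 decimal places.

k* = 3.89

In steady state, investment equals break-even investment: s·k^α = (n + δ)·k.
Rearranging, k^(1−α) = s / (n + δ).
k^0.71 = 0.32 / (0.005 + 0.117) = 0.32 / 0.122 = 2.6230
k* = 2.6230^(1/0.71) ≈ 3.8892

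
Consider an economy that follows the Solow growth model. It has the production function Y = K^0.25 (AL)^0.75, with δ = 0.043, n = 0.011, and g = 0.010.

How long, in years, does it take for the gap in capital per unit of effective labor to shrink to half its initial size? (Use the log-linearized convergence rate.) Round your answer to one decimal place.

Near the steady state the convergence rate is λ = (1 − α)(n + g + δ).
λ = (1 − 0.25) × 0.064 = 0.75 × 0.064 = 0.0480
Half-life = ln 2 / λ = 0.6931 / 0.0480 ≈ 14.44 years

about 14.4 years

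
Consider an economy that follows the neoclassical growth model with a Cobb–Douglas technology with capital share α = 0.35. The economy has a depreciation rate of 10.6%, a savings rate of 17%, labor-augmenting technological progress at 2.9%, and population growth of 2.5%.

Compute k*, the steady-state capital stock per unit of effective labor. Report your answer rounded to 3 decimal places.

At the steady state, Δk = 0, so s·k^α = (n + g + δ)·k.
Dividing both sides by k: k^(1−α) = s / (n + g + δ).
k^0.65 = 0.17 / (0.025 + 0.029 + 0.106) = 0.17 / 0.160 = 1.0625
k* = 1.0625^(1/0.65) ≈ 1.0978

k* ≈ 1.098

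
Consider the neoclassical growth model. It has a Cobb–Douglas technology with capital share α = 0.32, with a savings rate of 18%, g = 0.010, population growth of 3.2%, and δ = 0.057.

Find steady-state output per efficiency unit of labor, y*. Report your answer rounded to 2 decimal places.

y* = 1.32

At the steady state, Δk = 0, so s·k^α = (n + g + δ)·k.
Rearranging, k^(1−α) = s / (n + g + δ).
k^0.68 = 0.18 / (0.032 + 0.010 + 0.057) = 0.18 / 0.099 = 1.8182
k* = 1.8182^(1/0.68) ≈ 2.4089
y* = (k*)^α = 2.4089^0.32 ≈ 1.3249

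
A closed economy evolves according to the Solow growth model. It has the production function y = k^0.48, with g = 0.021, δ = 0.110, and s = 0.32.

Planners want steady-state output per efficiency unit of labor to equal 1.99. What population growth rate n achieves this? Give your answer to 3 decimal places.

At the steady state, Δk = 0, so s·k^α = (n + g + δ)·k.
Since y* = [s/(n + g + δ)]^(α/(1−α)), we have s/(n + g + δ) = (y*)^((1−α)/α) = 1.99^1.0833 = 2.1074.
Therefore n + g + δ = s / 2.1074 = 0.32 / 2.1074 = 0.1518, so n = 0.1518 − 0.131 = 0.0208.

n ≈ 0.021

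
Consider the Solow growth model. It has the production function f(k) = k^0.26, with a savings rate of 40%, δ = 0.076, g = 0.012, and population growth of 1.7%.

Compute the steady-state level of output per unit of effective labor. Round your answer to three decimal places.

At the steady state, Δk = 0, so s·k^α = (n + g + δ)·k.
Dividing both sides by k: k^(1−α) = s / (n + g + δ).
k^0.74 = 0.40 / (0.017 + 0.012 + 0.076) = 0.40 / 0.105 = 3.8095
k* = 3.8095^(1/0.74) ≈ 6.0948
y* = (k*)^α = 6.0948^0.26 ≈ 1.5999

y* = 1.600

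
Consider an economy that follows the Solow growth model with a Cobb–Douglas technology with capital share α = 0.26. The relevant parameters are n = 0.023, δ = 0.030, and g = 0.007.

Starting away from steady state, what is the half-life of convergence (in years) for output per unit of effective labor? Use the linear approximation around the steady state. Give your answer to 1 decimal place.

Near the steady state the convergence rate is λ = (1 − α)(n + g + δ).
λ = (1 − 0.26) × 0.060 = 0.74 × 0.060 = 0.0444
Half-life = ln 2 / λ = 0.6931 / 0.0444 ≈ 15.61 years

half-life ≈ 15.6 years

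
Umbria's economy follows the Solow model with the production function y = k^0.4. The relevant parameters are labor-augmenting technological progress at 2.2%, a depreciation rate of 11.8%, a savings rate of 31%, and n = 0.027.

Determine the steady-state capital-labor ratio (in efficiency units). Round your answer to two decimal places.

k* ≈ 2.80

In steady state, investment equals break-even investment: s·k^α = (n + g + δ)·k.
Rearranging, k^(1−α) = s / (n + g + δ).
k^0.6 = 0.31 / (0.027 + 0.022 + 0.118) = 0.31 / 0.167 = 1.8563
k* = 1.8563^(1/0.6) ≈ 2.8038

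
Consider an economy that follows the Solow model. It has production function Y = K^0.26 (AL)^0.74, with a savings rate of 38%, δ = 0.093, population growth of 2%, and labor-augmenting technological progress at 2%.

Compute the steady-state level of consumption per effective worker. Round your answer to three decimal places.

Steady state requires s·f(k) = (n + g + δ)·k, i.e. s·k^α = (n + g + δ)·k.
Dividing both sides by k: k^(1−α) = s / (n + g + δ).
k^0.74 = 0.38 / (0.020 + 0.020 + 0.093) = 0.38 / 0.133 = 2.8571
k* = 2.8571^(1/0.74) ≈ 4.1316
y* = (k*)^α = 4.1316^0.26 ≈ 1.4461
c* = (1 − s)·y* = (1 − 0.38) × 1.4461 ≈ 0.8966

c* = 0.897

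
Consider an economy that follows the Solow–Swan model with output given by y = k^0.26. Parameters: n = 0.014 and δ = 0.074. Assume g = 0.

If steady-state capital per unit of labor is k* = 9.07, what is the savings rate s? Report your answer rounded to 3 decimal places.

s ≈ 0.450

In steady state, investment equals break-even investment: s·k^α = (n + δ)·k.
So s / (n + δ) = (k*)^(1−α) = 9.07^0.74 = 5.1125.
Therefore s = 5.1125 × (n + δ) = 5.1125 × 0.088 = 0.4499.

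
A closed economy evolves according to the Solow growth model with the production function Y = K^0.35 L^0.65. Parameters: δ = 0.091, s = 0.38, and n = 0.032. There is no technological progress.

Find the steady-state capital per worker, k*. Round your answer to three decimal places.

At the steady state, Δk = 0, so s·k^α = (n + δ)·k.
Rearranging, k^(1−α) = s / (n + δ).
k^0.65 = 0.38 / (0.032 + 0.091) = 0.38 / 0.123 = 3.0894
k* = 3.0894^(1/0.65) ≈ 5.6709

k* ≈ 5.671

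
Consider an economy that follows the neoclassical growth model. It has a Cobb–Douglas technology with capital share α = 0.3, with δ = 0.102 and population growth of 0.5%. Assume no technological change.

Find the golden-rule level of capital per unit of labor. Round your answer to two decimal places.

k_gold ≈ 4.36

The golden rule sets f'(k) = n + δ, i.e. α·k^(α−1) = n + δ.
So k^(1−α) = α / (n + δ) = 0.3 / 0.107 = 2.8037.
k_gold = 2.8037^(1/0.7) ≈ 4.3613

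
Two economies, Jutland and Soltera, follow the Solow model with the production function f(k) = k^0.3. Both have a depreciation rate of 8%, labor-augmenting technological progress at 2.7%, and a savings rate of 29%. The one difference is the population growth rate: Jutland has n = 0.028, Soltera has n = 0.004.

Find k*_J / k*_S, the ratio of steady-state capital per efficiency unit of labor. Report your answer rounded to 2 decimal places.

Steady-state k* = [s/(n + g + δ)]^(1/(1−α)), so the ratio is [ (s_J/(n + g + δ)_J) / (s_S/(n + g + δ)_S) ]^1.4286.
s_J/(n + g + δ)_J = 0.29/0.135 = 2.1481; s_S/(n + g + δ)_S = 0.29/0.111 = 2.6126.
Ratio = (2.1481/2.6126)^1.4286 = 0.8222^1.4286 ≈ 0.7560

k*_J / k*_S ≈ 0.76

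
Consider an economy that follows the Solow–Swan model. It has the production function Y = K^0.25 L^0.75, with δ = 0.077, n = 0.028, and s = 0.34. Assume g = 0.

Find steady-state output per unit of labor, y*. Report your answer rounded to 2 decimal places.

y* = 1.48

Steady state requires s·f(k) = (n + δ)·k, i.e. s·k^α = (n + δ)·k.
Dividing both sides by k: k^(1−α) = s / (n + δ).
k^0.75 = 0.34 / (0.028 + 0.077) = 0.34 / 0.105 = 3.2381
k* = 3.2381^(1/0.75) ≈ 4.7906
y* = (k*)^α = 4.7906^0.25 ≈ 1.4794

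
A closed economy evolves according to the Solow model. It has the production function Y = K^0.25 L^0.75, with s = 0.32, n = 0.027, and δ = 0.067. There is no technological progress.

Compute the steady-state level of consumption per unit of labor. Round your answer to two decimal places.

At the steady state, Δk = 0, so s·k^α = (n + δ)·k.
Rearranging, k^(1−α) = s / (n + δ).
k^0.75 = 0.32 / (0.027 + 0.067) = 0.32 / 0.094 = 3.4043
k* = 3.4043^(1/0.75) ≈ 5.1212
y* = (k*)^α = 5.1212^0.25 ≈ 1.5043
c* = (1 − s)·y* = (1 − 0.32) × 1.5043 ≈ 1.0229

c* ≈ 1.02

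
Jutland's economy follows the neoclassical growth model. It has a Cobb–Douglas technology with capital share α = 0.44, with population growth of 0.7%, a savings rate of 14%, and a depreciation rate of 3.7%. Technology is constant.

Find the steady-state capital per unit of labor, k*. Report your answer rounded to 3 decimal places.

At the steady state, Δk = 0, so s·k^α = (n + δ)·k.
Rearranging, k^(1−α) = s / (n + δ).
k^0.56 = 0.14 / (0.007 + 0.037) = 0.14 / 0.044 = 3.1818
k* = 3.1818^(1/0.56) ≈ 7.9001

k* = 7.900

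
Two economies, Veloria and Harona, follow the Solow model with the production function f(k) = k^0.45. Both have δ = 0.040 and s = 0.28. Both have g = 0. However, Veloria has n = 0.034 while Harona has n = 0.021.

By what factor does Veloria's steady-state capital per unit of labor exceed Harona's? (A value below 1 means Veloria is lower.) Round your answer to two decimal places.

k*_V / k*_H ≈ 0.70

Steady-state k* = [s/(n + δ)]^(1/(1−α)), so the ratio is [ (s_V/(n + δ)_V) / (s_H/(n + δ)_H) ]^1.8182.
s_V/(n + δ)_V = 0.28/0.074 = 3.7838; s_H/(n + δ)_H = 0.28/0.061 = 4.5902.
Ratio = (3.7838/4.5902)^1.8182 = 0.8243^1.8182 ≈ 0.7038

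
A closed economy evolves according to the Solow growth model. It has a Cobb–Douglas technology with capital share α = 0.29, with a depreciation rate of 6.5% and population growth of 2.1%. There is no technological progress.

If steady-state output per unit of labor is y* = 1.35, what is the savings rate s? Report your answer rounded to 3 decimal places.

s ≈ 0.179

Steady state requires s·f(k) = (n + δ)·k, i.e. s·k^α = (n + δ)·k.
Since y* = [s/(n + δ)]^(α/(1−α)), we have s/(n + δ) = (y*)^((1−α)/α) = 1.35^2.4483 = 2.0850.
Therefore s = 2.0850 × (n + δ) = 2.0850 × 0.086 = 0.1793.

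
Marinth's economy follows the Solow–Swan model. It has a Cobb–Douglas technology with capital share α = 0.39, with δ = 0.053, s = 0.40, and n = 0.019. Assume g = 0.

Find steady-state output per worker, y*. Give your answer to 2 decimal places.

At the steady state, Δk = 0, so s·k^α = (n + δ)·k.
Dividing both sides by k: k^(1−α) = s / (n + δ).
k^0.61 = 0.40 / (0.019 + 0.053) = 0.40 / 0.072 = 5.5556
k* = 5.5556^(1/0.61) ≈ 16.6292
y* = (k*)^α = 16.6292^0.39 ≈ 2.9932

y* = 2.99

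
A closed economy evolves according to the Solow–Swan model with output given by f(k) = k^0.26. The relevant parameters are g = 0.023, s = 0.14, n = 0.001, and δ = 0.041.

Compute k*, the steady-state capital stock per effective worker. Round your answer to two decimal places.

Steady state requires s·f(k) = (n + g + δ)·k, i.e. s·k^α = (n + g + δ)·k.
Rearranging, k^(1−α) = s / (n + g + δ).
k^0.74 = 0.14 / (0.001 + 0.023 + 0.041) = 0.14 / 0.065 = 2.1538
k* = 2.1538^(1/0.74) ≈ 2.8202

k* = 2.82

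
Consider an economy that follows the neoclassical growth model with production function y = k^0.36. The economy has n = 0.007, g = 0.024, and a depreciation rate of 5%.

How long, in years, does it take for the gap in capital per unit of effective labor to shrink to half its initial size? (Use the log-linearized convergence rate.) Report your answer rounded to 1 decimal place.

half-life ≈ 13.4 years

Near the steady state the convergence rate is λ = (1 − α)(n + g + δ).
λ = (1 − 0.36) × 0.081 = 0.64 × 0.081 = 0.05184
Half-life = ln 2 / λ = 0.6931 / 0.05184 ≈ 13.37 years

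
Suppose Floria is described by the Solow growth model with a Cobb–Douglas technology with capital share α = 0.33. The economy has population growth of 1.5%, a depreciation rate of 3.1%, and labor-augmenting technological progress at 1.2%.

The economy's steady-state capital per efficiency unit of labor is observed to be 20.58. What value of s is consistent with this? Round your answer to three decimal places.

s ≈ 0.440

At the steady state, Δk = 0, so s·k^α = (n + g + δ)·k.
So s / (n + g + δ) = (k*)^(1−α) = 20.58^0.67 = 7.5859.
Therefore s = 7.5859 × (n + g + δ) = 7.5859 × 0.058 = 0.4400.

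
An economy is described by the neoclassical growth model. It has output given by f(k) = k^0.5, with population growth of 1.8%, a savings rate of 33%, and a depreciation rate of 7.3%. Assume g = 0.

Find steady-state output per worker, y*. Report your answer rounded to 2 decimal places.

In steady state, investment equals break-even investment: s·k^α = (n + δ)·k.
Dividing both sides by k: k^(1−α) = s / (n + δ).
k^0.5 = 0.33 / (0.018 + 0.073) = 0.33 / 0.091 = 3.6264
k* = 3.6264^(1/0.5) ≈ 13.1508
y* = (k*)^α = 13.1508^0.5 ≈ 3.6264

y* ≈ 3.63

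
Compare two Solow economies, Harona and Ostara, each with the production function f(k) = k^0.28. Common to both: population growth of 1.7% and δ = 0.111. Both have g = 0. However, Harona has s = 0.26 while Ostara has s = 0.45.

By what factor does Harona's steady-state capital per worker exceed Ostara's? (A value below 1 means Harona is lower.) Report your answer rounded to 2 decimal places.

Steady-state k* = [s/(n + δ)]^(1/(1−α)), so the ratio is [ (s_H/(n + δ)_H) / (s_O/(n + δ)_O) ]^1.3889.
s_H/(n + δ)_H = 0.26/0.128 = 2.0313; s_O/(n + δ)_O = 0.45/0.128 = 3.5156.
Ratio = (2.0313/3.5156)^1.3889 = 0.5778^1.3889 ≈ 0.4668

k*_H / k*_O ≈ 0.47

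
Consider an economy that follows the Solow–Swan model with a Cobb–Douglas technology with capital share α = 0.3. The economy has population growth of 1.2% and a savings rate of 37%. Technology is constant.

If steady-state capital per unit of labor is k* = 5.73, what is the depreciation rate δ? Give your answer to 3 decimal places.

δ ≈ 0.097

At the steady state, Δk = 0, so s·k^α = (n + δ)·k.
So s / (n + δ) = (k*)^(1−α) = 5.73^0.7 = 3.3940.
Therefore n + δ = s / 3.3940 = 0.37 / 3.3940 = 0.1090, so δ = 0.1090 − 0.012 = 0.0970.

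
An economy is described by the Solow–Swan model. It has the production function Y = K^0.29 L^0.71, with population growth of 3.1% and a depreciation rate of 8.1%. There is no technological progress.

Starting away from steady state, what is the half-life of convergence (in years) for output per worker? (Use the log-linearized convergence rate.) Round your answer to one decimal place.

about 8.7 years

Near the steady state the convergence rate is λ = (1 − α)(n + δ).
λ = (1 − 0.29) × 0.112 = 0.71 × 0.112 = 0.07952
Half-life = ln 2 / λ = 0.6931 / 0.07952 ≈ 8.72 years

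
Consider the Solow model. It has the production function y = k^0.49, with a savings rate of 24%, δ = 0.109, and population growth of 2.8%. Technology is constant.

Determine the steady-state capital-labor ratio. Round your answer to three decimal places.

k* ≈ 3.002

At the steady state, Δk = 0, so s·k^α = (n + δ)·k.
Rearranging, k^(1−α) = s / (n + δ).
k^0.51 = 0.24 / (0.028 + 0.109) = 0.24 / 0.137 = 1.7518
k* = 1.7518^(1/0.51) ≈ 3.0021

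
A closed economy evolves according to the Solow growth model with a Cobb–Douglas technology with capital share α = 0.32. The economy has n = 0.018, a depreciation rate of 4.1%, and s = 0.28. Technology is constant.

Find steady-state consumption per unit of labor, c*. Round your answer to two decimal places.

c* = 1.50

Steady state requires s·f(k) = (n + δ)·k, i.e. s·k^α = (n + δ)·k.
Rearranging, k^(1−α) = s / (n + δ).
k^0.68 = 0.28 / (0.018 + 0.041) = 0.28 / 0.059 = 4.7458
k* = 4.7458^(1/0.68) ≈ 9.8758
y* = (k*)^α = 9.8758^0.32 ≈ 2.0810
c* = (1 − s)·y* = (1 − 0.28) × 2.0810 ≈ 1.4983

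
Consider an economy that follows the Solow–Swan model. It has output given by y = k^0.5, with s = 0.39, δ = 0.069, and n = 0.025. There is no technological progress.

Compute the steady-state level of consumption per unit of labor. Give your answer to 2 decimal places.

c* ≈ 2.53

At the steady state, Δk = 0, so s·k^α = (n + δ)·k.
Rearranging, k^(1−α) = s / (n + δ).
k^0.5 = 0.39 / (0.025 + 0.069) = 0.39 / 0.094 = 4.1489
k* = 4.1489^(1/0.5) ≈ 17.2134
y* = (k*)^α = 17.2134^0.5 ≈ 4.1489
c* = (1 − s)·y* = (1 − 0.39) × 4.1489 ≈ 2.5308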